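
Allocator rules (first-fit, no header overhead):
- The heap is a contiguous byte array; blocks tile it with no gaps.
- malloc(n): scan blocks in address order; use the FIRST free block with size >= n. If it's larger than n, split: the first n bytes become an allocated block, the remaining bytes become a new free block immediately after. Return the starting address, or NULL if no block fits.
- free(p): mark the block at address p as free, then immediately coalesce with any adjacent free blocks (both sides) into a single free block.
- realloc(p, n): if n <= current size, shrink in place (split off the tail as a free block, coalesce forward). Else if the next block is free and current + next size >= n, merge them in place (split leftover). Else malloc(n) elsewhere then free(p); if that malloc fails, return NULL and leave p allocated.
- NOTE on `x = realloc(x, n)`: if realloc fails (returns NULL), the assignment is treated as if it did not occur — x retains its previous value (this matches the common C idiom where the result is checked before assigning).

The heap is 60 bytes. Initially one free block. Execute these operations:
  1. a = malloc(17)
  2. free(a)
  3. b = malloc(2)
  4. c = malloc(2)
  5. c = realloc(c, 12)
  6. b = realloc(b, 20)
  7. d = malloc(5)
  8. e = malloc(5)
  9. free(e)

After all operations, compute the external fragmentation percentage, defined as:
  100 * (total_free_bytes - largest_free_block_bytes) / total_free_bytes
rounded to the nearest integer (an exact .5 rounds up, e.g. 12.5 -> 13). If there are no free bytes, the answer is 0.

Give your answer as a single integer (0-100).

Op 1: a = malloc(17) -> a = 0; heap: [0-16 ALLOC][17-59 FREE]
Op 2: free(a) -> (freed a); heap: [0-59 FREE]
Op 3: b = malloc(2) -> b = 0; heap: [0-1 ALLOC][2-59 FREE]
Op 4: c = malloc(2) -> c = 2; heap: [0-1 ALLOC][2-3 ALLOC][4-59 FREE]
Op 5: c = realloc(c, 12) -> c = 2; heap: [0-1 ALLOC][2-13 ALLOC][14-59 FREE]
Op 6: b = realloc(b, 20) -> b = 14; heap: [0-1 FREE][2-13 ALLOC][14-33 ALLOC][34-59 FREE]
Op 7: d = malloc(5) -> d = 34; heap: [0-1 FREE][2-13 ALLOC][14-33 ALLOC][34-38 ALLOC][39-59 FREE]
Op 8: e = malloc(5) -> e = 39; heap: [0-1 FREE][2-13 ALLOC][14-33 ALLOC][34-38 ALLOC][39-43 ALLOC][44-59 FREE]
Op 9: free(e) -> (freed e); heap: [0-1 FREE][2-13 ALLOC][14-33 ALLOC][34-38 ALLOC][39-59 FREE]
Free blocks: [2 21] total_free=23 largest=21 -> 100*(23-21)/23 = 200/23 ≈ 8.696 -> rounds to 9

Answer: 9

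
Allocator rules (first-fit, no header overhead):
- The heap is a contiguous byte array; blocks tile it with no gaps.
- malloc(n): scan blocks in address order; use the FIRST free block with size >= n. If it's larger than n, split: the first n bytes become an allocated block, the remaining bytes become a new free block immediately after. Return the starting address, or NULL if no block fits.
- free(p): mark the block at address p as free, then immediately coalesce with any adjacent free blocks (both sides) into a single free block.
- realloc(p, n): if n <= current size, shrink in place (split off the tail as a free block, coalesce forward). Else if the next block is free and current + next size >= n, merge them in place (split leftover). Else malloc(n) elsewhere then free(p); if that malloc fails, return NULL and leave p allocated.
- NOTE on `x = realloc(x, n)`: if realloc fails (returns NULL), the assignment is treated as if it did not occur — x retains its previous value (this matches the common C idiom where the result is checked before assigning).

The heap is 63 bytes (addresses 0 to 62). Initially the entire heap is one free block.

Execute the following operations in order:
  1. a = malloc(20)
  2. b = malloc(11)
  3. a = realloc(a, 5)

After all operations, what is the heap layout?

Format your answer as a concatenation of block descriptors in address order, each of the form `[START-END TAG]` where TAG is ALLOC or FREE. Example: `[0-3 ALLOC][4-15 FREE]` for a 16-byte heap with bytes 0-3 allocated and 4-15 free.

Op 1: a = malloc(20) -> a = 0; heap: [0-19 ALLOC][20-62 FREE]
Op 2: b = malloc(11) -> b = 20; heap: [0-19 ALLOC][20-30 ALLOC][31-62 FREE]
Op 3: a = realloc(a, 5) -> a = 0; heap: [0-4 ALLOC][5-19 FREE][20-30 ALLOC][31-62 FREE]

Answer: [0-4 ALLOC][5-19 FREE][20-30 ALLOC][31-62 FREE]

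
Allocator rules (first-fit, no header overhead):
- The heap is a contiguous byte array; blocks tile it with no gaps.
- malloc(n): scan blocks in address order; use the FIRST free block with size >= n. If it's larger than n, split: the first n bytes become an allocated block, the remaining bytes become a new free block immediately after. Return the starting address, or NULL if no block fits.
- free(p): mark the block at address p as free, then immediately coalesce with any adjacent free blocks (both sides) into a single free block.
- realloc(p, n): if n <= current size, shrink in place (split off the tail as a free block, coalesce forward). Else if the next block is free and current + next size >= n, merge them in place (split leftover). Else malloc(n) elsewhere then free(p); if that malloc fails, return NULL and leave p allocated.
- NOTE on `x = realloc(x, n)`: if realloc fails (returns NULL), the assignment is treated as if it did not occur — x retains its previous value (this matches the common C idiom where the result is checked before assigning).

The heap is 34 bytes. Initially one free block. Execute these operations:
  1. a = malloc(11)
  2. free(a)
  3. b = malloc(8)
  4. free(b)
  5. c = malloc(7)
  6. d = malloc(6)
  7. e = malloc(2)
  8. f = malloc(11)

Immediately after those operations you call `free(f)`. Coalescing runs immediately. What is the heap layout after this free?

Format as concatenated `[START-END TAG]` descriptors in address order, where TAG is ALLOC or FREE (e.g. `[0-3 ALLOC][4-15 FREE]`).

Op 1: a = malloc(11) -> a = 0; heap: [0-10 ALLOC][11-33 FREE]
Op 2: free(a) -> (freed a); heap: [0-33 FREE]
Op 3: b = malloc(8) -> b = 0; heap: [0-7 ALLOC][8-33 FREE]
Op 4: free(b) -> (freed b); heap: [0-33 FREE]
Op 5: c = malloc(7) -> c = 0; heap: [0-6 ALLOC][7-33 FREE]
Op 6: d = malloc(6) -> d = 7; heap: [0-6 ALLOC][7-12 ALLOC][13-33 FREE]
Op 7: e = malloc(2) -> e = 13; heap: [0-6 ALLOC][7-12 ALLOC][13-14 ALLOC][15-33 FREE]
Op 8: f = malloc(11) -> f = 15; heap: [0-6 ALLOC][7-12 ALLOC][13-14 ALLOC][15-25 ALLOC][26-33 FREE]
free(f): f = 15 -> block [15-25 ALLOC]; mark free, coalesce with adjacent free neighbors -> [0-6 ALLOC][7-12 ALLOC][13-14 ALLOC][15-33 FREE]

Answer: [0-6 ALLOC][7-12 ALLOC][13-14 ALLOC][15-33 FREE]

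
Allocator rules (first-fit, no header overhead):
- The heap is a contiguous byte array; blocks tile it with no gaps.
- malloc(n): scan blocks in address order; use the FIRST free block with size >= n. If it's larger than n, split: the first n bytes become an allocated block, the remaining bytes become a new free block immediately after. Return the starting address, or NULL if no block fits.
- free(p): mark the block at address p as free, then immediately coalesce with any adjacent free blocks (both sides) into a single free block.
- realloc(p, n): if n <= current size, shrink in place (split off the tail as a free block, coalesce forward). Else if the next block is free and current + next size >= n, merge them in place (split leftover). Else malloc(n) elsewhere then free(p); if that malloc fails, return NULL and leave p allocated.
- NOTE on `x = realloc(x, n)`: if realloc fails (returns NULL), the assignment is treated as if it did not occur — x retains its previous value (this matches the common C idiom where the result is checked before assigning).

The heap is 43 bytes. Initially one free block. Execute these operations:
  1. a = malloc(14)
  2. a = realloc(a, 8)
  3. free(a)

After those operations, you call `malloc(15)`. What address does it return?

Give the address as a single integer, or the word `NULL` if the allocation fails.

Op 1: a = malloc(14) -> a = 0; heap: [0-13 ALLOC][14-42 FREE]
Op 2: a = realloc(a, 8) -> a = 0; heap: [0-7 ALLOC][8-42 FREE]
Op 3: free(a) -> (freed a); heap: [0-42 FREE]
malloc(15): first-fit scan over [0-42 FREE] -> 0

Answer: 0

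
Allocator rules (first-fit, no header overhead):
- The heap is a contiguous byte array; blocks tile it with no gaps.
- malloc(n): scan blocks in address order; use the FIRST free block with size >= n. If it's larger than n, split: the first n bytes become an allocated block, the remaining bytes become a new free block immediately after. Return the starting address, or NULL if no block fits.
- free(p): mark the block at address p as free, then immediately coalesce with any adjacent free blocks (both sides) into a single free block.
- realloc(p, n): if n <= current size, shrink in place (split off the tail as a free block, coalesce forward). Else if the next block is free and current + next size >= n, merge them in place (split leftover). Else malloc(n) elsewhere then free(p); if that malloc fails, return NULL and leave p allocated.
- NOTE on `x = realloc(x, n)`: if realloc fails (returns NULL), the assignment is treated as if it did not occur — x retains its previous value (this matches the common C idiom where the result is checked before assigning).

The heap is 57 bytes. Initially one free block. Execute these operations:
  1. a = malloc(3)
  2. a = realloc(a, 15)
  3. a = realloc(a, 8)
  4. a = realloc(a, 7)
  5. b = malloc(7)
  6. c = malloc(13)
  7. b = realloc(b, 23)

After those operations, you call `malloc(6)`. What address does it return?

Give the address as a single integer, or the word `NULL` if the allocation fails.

Answer: 7

Derivation:
Op 1: a = malloc(3) -> a = 0; heap: [0-2 ALLOC][3-56 FREE]
Op 2: a = realloc(a, 15) -> a = 0; heap: [0-14 ALLOC][15-56 FREE]
Op 3: a = realloc(a, 8) -> a = 0; heap: [0-7 ALLOC][8-56 FREE]
Op 4: a = realloc(a, 7) -> a = 0; heap: [0-6 ALLOC][7-56 FREE]
Op 5: b = malloc(7) -> b = 7; heap: [0-6 ALLOC][7-13 ALLOC][14-56 FREE]
Op 6: c = malloc(13) -> c = 14; heap: [0-6 ALLOC][7-13 ALLOC][14-26 ALLOC][27-56 FREE]
Op 7: b = realloc(b, 23) -> b = 27; heap: [0-6 ALLOC][7-13 FREE][14-26 ALLOC][27-49 ALLOC][50-56 FREE]
malloc(6): first-fit scan over [0-6 ALLOC][7-13 FREE][14-26 ALLOC][27-49 ALLOC][50-56 FREE] -> 7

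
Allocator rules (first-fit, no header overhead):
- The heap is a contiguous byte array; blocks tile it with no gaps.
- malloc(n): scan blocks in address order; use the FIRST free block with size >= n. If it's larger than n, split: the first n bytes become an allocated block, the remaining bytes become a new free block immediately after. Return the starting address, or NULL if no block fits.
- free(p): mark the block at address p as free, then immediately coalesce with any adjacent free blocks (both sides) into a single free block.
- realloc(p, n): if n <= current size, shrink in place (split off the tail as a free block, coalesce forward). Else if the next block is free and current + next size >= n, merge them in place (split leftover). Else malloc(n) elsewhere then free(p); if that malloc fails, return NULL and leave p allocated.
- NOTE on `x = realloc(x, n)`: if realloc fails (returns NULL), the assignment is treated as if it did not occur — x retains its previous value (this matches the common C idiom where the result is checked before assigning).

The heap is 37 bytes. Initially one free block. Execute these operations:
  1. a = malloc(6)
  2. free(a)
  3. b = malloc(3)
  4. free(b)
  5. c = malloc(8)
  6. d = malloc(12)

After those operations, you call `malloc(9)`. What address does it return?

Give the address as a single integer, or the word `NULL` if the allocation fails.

Answer: 20

Derivation:
Op 1: a = malloc(6) -> a = 0; heap: [0-5 ALLOC][6-36 FREE]
Op 2: free(a) -> (freed a); heap: [0-36 FREE]
Op 3: b = malloc(3) -> b = 0; heap: [0-2 ALLOC][3-36 FREE]
Op 4: free(b) -> (freed b); heap: [0-36 FREE]
Op 5: c = malloc(8) -> c = 0; heap: [0-7 ALLOC][8-36 FREE]
Op 6: d = malloc(12) -> d = 8; heap: [0-7 ALLOC][8-19 ALLOC][20-36 FREE]
malloc(9): first-fit scan over [0-7 ALLOC][8-19 ALLOC][20-36 FREE] -> 20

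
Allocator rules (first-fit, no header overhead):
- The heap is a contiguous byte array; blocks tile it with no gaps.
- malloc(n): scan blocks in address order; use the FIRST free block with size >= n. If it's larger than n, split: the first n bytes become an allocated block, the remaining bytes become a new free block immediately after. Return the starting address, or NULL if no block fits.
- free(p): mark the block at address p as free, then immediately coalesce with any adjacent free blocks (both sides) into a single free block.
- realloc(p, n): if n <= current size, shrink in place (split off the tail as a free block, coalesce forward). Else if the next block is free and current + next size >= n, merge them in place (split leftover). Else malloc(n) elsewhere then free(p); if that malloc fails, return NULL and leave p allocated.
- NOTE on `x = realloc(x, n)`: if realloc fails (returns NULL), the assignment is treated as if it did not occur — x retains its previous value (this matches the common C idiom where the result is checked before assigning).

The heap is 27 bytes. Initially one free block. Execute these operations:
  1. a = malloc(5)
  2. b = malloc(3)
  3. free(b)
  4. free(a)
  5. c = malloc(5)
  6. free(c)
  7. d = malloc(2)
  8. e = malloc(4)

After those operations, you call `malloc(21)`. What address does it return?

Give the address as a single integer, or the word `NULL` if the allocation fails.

Answer: 6

Derivation:
Op 1: a = malloc(5) -> a = 0; heap: [0-4 ALLOC][5-26 FREE]
Op 2: b = malloc(3) -> b = 5; heap: [0-4 ALLOC][5-7 ALLOC][8-26 FREE]
Op 3: free(b) -> (freed b); heap: [0-4 ALLOC][5-26 FREE]
Op 4: free(a) -> (freed a); heap: [0-26 FREE]
Op 5: c = malloc(5) -> c = 0; heap: [0-4 ALLOC][5-26 FREE]
Op 6: free(c) -> (freed c); heap: [0-26 FREE]
Op 7: d = malloc(2) -> d = 0; heap: [0-1 ALLOC][2-26 FREE]
Op 8: e = malloc(4) -> e = 2; heap: [0-1 ALLOC][2-5 ALLOC][6-26 FREE]
malloc(21): first-fit scan over [0-1 ALLOC][2-5 ALLOC][6-26 FREE] -> 6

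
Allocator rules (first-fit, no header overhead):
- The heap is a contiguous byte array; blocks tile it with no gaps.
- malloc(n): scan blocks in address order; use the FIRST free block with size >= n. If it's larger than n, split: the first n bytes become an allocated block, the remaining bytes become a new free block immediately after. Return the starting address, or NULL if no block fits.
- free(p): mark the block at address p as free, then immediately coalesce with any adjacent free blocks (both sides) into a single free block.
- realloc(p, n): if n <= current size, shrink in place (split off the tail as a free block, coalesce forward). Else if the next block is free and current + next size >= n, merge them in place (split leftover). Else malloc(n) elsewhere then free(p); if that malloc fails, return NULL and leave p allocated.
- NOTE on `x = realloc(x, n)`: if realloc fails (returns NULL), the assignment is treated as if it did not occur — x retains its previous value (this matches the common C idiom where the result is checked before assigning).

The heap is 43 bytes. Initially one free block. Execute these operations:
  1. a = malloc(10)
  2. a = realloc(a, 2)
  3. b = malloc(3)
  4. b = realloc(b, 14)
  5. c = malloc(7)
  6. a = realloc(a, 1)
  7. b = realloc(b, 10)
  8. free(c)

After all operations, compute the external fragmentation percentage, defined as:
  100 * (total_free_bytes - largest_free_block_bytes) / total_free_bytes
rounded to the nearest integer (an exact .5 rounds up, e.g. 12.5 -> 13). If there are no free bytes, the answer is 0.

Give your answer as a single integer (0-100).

Op 1: a = malloc(10) -> a = 0; heap: [0-9 ALLOC][10-42 FREE]
Op 2: a = realloc(a, 2) -> a = 0; heap: [0-1 ALLOC][2-42 FREE]
Op 3: b = malloc(3) -> b = 2; heap: [0-1 ALLOC][2-4 ALLOC][5-42 FREE]
Op 4: b = realloc(b, 14) -> b = 2; heap: [0-1 ALLOC][2-15 ALLOC][16-42 FREE]
Op 5: c = malloc(7) -> c = 16; heap: [0-1 ALLOC][2-15 ALLOC][16-22 ALLOC][23-42 FREE]
Op 6: a = realloc(a, 1) -> a = 0; heap: [0-0 ALLOC][1-1 FREE][2-15 ALLOC][16-22 ALLOC][23-42 FREE]
Op 7: b = realloc(b, 10) -> b = 2; heap: [0-0 ALLOC][1-1 FREE][2-11 ALLOC][12-15 FREE][16-22 ALLOC][23-42 FREE]
Op 8: free(c) -> (freed c); heap: [0-0 ALLOC][1-1 FREE][2-11 ALLOC][12-42 FREE]
Free blocks: [1 31] total_free=32 largest=31 -> 100*(32-31)/32 = 100/32 = 3.125 -> rounds to 3

Answer: 3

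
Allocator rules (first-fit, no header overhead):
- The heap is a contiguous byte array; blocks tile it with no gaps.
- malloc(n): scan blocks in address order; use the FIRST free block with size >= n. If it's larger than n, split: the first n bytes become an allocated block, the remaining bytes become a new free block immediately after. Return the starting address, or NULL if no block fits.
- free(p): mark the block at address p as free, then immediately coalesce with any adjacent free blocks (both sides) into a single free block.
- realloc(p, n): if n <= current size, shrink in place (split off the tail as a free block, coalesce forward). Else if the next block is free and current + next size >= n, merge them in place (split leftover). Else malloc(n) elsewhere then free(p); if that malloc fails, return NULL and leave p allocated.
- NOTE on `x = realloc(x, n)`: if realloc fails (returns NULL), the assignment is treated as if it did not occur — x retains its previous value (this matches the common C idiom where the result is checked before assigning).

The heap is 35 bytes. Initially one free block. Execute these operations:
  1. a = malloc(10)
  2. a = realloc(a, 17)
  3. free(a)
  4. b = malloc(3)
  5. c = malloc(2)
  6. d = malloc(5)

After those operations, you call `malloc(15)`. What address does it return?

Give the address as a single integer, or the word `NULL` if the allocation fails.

Answer: 10

Derivation:
Op 1: a = malloc(10) -> a = 0; heap: [0-9 ALLOC][10-34 FREE]
Op 2: a = realloc(a, 17) -> a = 0; heap: [0-16 ALLOC][17-34 FREE]
Op 3: free(a) -> (freed a); heap: [0-34 FREE]
Op 4: b = malloc(3) -> b = 0; heap: [0-2 ALLOC][3-34 FREE]
Op 5: c = malloc(2) -> c = 3; heap: [0-2 ALLOC][3-4 ALLOC][5-34 FREE]
Op 6: d = malloc(5) -> d = 5; heap: [0-2 ALLOC][3-4 ALLOC][5-9 ALLOC][10-34 FREE]
malloc(15): first-fit scan over [0-2 ALLOC][3-4 ALLOC][5-9 ALLOC][10-34 FREE] -> 10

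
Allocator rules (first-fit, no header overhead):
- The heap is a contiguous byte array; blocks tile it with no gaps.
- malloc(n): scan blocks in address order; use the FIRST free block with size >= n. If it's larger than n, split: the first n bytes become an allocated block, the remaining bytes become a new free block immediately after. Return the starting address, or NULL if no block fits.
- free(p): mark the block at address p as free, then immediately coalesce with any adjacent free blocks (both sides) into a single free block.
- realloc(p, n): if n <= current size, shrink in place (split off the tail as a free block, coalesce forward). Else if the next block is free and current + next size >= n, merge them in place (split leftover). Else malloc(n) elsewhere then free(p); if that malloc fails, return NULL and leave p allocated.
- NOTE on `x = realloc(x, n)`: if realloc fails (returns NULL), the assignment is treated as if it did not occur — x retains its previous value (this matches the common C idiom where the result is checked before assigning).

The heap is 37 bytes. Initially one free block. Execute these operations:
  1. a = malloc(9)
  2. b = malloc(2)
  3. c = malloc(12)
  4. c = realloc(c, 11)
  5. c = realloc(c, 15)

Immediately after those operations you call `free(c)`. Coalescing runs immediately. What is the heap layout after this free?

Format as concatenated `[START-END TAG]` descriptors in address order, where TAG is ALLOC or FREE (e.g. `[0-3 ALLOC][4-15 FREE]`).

Op 1: a = malloc(9) -> a = 0; heap: [0-8 ALLOC][9-36 FREE]
Op 2: b = malloc(2) -> b = 9; heap: [0-8 ALLOC][9-10 ALLOC][11-36 FREE]
Op 3: c = malloc(12) -> c = 11; heap: [0-8 ALLOC][9-10 ALLOC][11-22 ALLOC][23-36 FREE]
Op 4: c = realloc(c, 11) -> c = 11; heap: [0-8 ALLOC][9-10 ALLOC][11-21 ALLOC][22-36 FREE]
Op 5: c = realloc(c, 15) -> c = 11; heap: [0-8 ALLOC][9-10 ALLOC][11-25 ALLOC][26-36 FREE]
free(c): c = 11 -> block [11-25 ALLOC]; mark free, coalesce with adjacent free neighbors -> [0-8 ALLOC][9-10 ALLOC][11-36 FREE]

Answer: [0-8 ALLOC][9-10 ALLOC][11-36 FREE]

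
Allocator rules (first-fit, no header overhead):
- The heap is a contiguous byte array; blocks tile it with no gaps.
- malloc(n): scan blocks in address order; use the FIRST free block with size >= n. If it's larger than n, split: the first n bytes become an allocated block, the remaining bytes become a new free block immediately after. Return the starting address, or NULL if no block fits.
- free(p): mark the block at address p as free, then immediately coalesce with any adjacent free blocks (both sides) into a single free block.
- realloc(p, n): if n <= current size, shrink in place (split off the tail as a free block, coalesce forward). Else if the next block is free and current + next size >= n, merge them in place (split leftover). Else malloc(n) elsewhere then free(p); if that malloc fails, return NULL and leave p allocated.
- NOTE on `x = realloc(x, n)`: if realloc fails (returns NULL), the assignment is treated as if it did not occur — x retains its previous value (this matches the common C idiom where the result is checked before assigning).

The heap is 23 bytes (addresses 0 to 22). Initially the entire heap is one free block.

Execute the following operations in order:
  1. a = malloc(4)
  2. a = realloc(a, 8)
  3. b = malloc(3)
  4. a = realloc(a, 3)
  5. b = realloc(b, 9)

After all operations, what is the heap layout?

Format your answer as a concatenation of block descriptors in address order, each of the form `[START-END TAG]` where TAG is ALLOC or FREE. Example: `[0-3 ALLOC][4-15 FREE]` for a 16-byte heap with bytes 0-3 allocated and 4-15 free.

Op 1: a = malloc(4) -> a = 0; heap: [0-3 ALLOC][4-22 FREE]
Op 2: a = realloc(a, 8) -> a = 0; heap: [0-7 ALLOC][8-22 FREE]
Op 3: b = malloc(3) -> b = 8; heap: [0-7 ALLOC][8-10 ALLOC][11-22 FREE]
Op 4: a = realloc(a, 3) -> a = 0; heap: [0-2 ALLOC][3-7 FREE][8-10 ALLOC][11-22 FREE]
Op 5: b = realloc(b, 9) -> b = 8; heap: [0-2 ALLOC][3-7 FREE][8-16 ALLOC][17-22 FREE]

Answer: [0-2 ALLOC][3-7 FREE][8-16 ALLOC][17-22 FREE]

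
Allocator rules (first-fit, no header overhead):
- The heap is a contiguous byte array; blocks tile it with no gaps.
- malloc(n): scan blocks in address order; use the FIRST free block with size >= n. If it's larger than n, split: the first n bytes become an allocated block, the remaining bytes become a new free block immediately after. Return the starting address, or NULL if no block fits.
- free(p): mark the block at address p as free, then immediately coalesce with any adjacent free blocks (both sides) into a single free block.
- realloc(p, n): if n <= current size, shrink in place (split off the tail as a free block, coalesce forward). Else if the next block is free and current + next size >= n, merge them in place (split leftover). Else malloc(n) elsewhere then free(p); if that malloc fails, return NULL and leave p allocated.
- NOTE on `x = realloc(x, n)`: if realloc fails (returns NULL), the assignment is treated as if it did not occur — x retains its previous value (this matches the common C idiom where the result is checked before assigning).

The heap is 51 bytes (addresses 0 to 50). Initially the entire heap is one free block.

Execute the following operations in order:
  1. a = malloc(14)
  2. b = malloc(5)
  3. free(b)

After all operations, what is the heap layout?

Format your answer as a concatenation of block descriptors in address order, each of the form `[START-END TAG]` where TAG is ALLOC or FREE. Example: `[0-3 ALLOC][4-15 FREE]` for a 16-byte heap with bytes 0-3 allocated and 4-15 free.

Op 1: a = malloc(14) -> a = 0; heap: [0-13 ALLOC][14-50 FREE]
Op 2: b = malloc(5) -> b = 14; heap: [0-13 ALLOC][14-18 ALLOC][19-50 FREE]
Op 3: free(b) -> (freed b); heap: [0-13 ALLOC][14-50 FREE]

Answer: [0-13 ALLOC][14-50 FREE]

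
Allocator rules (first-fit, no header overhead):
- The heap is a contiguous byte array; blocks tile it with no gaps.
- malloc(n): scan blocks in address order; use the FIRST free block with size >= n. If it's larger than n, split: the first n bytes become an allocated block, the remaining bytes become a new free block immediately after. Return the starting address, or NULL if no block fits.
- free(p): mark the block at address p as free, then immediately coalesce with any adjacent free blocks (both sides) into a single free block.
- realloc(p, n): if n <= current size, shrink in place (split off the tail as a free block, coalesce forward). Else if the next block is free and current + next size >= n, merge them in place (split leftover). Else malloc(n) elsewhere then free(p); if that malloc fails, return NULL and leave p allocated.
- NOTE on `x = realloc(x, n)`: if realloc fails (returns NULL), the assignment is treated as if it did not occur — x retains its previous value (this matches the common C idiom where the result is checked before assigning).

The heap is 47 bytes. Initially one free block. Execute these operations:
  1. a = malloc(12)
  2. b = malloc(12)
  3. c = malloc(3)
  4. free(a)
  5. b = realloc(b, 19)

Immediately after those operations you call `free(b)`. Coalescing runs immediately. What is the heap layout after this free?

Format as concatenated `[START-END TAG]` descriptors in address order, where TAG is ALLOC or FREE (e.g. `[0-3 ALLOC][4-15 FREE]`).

Answer: [0-23 FREE][24-26 ALLOC][27-46 FREE]

Derivation:
Op 1: a = malloc(12) -> a = 0; heap: [0-11 ALLOC][12-46 FREE]
Op 2: b = malloc(12) -> b = 12; heap: [0-11 ALLOC][12-23 ALLOC][24-46 FREE]
Op 3: c = malloc(3) -> c = 24; heap: [0-11 ALLOC][12-23 ALLOC][24-26 ALLOC][27-46 FREE]
Op 4: free(a) -> (freed a); heap: [0-11 FREE][12-23 ALLOC][24-26 ALLOC][27-46 FREE]
Op 5: b = realloc(b, 19) -> b = 27; heap: [0-23 FREE][24-26 ALLOC][27-45 ALLOC][46-46 FREE]
free(b): b = 27 -> block [27-45 ALLOC]; mark free, coalesce with adjacent free neighbors -> [0-23 FREE][24-26 ALLOC][27-46 FREE]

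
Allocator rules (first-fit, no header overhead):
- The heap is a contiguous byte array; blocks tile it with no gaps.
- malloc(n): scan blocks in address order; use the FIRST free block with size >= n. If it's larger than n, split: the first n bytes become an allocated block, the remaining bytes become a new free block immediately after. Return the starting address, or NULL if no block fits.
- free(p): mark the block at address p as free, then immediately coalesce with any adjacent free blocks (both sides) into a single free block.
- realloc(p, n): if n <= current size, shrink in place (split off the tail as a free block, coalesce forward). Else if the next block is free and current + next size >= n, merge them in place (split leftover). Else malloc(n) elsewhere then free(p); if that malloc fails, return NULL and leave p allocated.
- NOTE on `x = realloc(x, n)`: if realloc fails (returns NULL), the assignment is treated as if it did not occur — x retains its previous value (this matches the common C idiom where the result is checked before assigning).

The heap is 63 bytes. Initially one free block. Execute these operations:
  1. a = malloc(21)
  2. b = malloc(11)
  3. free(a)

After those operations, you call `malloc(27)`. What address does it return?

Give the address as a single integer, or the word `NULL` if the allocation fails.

Answer: 32

Derivation:
Op 1: a = malloc(21) -> a = 0; heap: [0-20 ALLOC][21-62 FREE]
Op 2: b = malloc(11) -> b = 21; heap: [0-20 ALLOC][21-31 ALLOC][32-62 FREE]
Op 3: free(a) -> (freed a); heap: [0-20 FREE][21-31 ALLOC][32-62 FREE]
malloc(27): first-fit scan over [0-20 FREE][21-31 ALLOC][32-62 FREE] -> 32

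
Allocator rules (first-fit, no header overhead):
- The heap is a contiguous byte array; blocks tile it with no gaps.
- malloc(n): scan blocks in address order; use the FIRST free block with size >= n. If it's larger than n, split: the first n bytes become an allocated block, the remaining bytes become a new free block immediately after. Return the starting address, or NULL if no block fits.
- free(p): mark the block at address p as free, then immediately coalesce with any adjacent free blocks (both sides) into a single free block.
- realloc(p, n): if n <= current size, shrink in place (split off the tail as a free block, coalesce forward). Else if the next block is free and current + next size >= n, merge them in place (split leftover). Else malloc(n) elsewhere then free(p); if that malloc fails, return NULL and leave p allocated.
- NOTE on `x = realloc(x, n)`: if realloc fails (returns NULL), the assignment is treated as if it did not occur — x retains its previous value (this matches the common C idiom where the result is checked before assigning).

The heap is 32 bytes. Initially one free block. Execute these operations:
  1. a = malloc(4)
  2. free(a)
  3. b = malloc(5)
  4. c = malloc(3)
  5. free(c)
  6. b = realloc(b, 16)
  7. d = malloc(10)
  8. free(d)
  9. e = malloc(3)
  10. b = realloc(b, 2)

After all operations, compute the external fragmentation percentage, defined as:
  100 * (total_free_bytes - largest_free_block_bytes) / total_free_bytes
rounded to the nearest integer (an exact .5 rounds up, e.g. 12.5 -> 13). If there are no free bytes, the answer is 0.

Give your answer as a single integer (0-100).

Op 1: a = malloc(4) -> a = 0; heap: [0-3 ALLOC][4-31 FREE]
Op 2: free(a) -> (freed a); heap: [0-31 FREE]
Op 3: b = malloc(5) -> b = 0; heap: [0-4 ALLOC][5-31 FREE]
Op 4: c = malloc(3) -> c = 5; heap: [0-4 ALLOC][5-7 ALLOC][8-31 FREE]
Op 5: free(c) -> (freed c); heap: [0-4 ALLOC][5-31 FREE]
Op 6: b = realloc(b, 16) -> b = 0; heap: [0-15 ALLOC][16-31 FREE]
Op 7: d = malloc(10) -> d = 16; heap: [0-15 ALLOC][16-25 ALLOC][26-31 FREE]
Op 8: free(d) -> (freed d); heap: [0-15 ALLOC][16-31 FREE]
Op 9: e = malloc(3) -> e = 16; heap: [0-15 ALLOC][16-18 ALLOC][19-31 FREE]
Op 10: b = realloc(b, 2) -> b = 0; heap: [0-1 ALLOC][2-15 FREE][16-18 ALLOC][19-31 FREE]
Free blocks: [14 13] total_free=27 largest=14 -> 100*(27-14)/27 = 1300/27 ≈ 48.148 -> rounds to 48

Answer: 48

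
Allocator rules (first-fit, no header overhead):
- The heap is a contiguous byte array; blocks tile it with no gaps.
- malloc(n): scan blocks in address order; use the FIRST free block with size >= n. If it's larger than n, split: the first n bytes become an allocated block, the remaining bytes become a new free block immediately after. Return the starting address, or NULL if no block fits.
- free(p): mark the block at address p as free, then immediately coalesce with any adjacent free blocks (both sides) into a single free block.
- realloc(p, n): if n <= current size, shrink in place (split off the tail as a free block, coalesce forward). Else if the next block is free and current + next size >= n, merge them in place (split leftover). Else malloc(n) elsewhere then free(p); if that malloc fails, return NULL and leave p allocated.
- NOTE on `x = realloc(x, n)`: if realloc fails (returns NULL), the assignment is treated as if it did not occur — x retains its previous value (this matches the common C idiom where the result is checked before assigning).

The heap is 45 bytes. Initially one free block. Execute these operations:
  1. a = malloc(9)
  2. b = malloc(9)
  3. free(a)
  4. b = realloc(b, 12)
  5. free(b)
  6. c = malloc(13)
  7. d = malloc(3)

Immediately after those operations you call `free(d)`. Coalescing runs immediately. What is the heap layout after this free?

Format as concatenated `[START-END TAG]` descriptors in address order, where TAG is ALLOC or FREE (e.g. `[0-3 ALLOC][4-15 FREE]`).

Op 1: a = malloc(9) -> a = 0; heap: [0-8 ALLOC][9-44 FREE]
Op 2: b = malloc(9) -> b = 9; heap: [0-8 ALLOC][9-17 ALLOC][18-44 FREE]
Op 3: free(a) -> (freed a); heap: [0-8 FREE][9-17 ALLOC][18-44 FREE]
Op 4: b = realloc(b, 12) -> b = 9; heap: [0-8 FREE][9-20 ALLOC][21-44 FREE]
Op 5: free(b) -> (freed b); heap: [0-44 FREE]
Op 6: c = malloc(13) -> c = 0; heap: [0-12 ALLOC][13-44 FREE]
Op 7: d = malloc(3) -> d = 13; heap: [0-12 ALLOC][13-15 ALLOC][16-44 FREE]
free(d): d = 13 -> block [13-15 ALLOC]; mark free, coalesce with adjacent free neighbors -> [0-12 ALLOC][13-44 FREE]

Answer: [0-12 ALLOC][13-44 FREE]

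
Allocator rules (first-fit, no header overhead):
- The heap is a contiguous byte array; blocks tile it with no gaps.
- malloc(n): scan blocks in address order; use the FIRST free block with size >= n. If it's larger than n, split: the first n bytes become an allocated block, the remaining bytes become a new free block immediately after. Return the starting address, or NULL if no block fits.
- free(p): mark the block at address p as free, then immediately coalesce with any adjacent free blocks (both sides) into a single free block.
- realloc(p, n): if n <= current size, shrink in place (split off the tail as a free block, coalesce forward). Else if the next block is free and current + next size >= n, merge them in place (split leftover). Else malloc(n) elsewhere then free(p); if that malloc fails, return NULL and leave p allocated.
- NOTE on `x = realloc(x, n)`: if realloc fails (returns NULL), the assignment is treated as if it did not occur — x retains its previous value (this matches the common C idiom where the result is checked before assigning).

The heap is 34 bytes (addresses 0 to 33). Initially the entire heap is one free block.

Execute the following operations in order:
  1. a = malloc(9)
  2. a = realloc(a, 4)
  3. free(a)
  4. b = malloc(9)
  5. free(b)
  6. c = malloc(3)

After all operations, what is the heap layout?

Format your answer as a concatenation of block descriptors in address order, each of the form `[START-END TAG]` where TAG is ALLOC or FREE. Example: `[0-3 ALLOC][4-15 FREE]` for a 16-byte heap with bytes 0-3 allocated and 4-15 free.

Answer: [0-2 ALLOC][3-33 FREE]

Derivation:
Op 1: a = malloc(9) -> a = 0; heap: [0-8 ALLOC][9-33 FREE]
Op 2: a = realloc(a, 4) -> a = 0; heap: [0-3 ALLOC][4-33 FREE]
Op 3: free(a) -> (freed a); heap: [0-33 FREE]
Op 4: b = malloc(9) -> b = 0; heap: [0-8 ALLOC][9-33 FREE]
Op 5: free(b) -> (freed b); heap: [0-33 FREE]
Op 6: c = malloc(3) -> c = 0; heap: [0-2 ALLOC][3-33 FREE]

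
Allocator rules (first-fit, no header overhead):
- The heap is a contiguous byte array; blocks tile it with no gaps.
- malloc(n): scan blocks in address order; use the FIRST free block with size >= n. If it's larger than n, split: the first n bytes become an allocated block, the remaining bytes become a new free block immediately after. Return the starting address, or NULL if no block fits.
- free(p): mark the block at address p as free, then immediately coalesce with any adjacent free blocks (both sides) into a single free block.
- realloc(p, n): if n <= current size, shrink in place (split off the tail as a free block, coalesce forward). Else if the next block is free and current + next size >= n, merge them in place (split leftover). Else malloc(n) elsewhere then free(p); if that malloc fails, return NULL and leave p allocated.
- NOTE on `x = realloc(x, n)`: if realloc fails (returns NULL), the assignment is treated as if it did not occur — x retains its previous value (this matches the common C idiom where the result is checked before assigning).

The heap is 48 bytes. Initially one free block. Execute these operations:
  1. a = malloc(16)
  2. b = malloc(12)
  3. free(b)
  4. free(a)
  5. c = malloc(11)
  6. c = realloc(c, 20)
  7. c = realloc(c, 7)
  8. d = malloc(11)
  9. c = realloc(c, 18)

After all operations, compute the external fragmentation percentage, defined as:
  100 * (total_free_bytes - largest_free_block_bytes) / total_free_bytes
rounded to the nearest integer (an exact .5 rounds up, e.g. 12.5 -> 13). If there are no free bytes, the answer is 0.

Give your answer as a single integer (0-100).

Op 1: a = malloc(16) -> a = 0; heap: [0-15 ALLOC][16-47 FREE]
Op 2: b = malloc(12) -> b = 16; heap: [0-15 ALLOC][16-27 ALLOC][28-47 FREE]
Op 3: free(b) -> (freed b); heap: [0-15 ALLOC][16-47 FREE]
Op 4: free(a) -> (freed a); heap: [0-47 FREE]
Op 5: c = malloc(11) -> c = 0; heap: [0-10 ALLOC][11-47 FREE]
Op 6: c = realloc(c, 20) -> c = 0; heap: [0-19 ALLOC][20-47 FREE]
Op 7: c = realloc(c, 7) -> c = 0; heap: [0-6 ALLOC][7-47 FREE]
Op 8: d = malloc(11) -> d = 7; heap: [0-6 ALLOC][7-17 ALLOC][18-47 FREE]
Op 9: c = realloc(c, 18) -> c = 18; heap: [0-6 FREE][7-17 ALLOC][18-35 ALLOC][36-47 FREE]
Free blocks: [7 12] total_free=19 largest=12 -> 100*(19-12)/19 = 700/19 ≈ 36.842 -> rounds to 37

Answer: 37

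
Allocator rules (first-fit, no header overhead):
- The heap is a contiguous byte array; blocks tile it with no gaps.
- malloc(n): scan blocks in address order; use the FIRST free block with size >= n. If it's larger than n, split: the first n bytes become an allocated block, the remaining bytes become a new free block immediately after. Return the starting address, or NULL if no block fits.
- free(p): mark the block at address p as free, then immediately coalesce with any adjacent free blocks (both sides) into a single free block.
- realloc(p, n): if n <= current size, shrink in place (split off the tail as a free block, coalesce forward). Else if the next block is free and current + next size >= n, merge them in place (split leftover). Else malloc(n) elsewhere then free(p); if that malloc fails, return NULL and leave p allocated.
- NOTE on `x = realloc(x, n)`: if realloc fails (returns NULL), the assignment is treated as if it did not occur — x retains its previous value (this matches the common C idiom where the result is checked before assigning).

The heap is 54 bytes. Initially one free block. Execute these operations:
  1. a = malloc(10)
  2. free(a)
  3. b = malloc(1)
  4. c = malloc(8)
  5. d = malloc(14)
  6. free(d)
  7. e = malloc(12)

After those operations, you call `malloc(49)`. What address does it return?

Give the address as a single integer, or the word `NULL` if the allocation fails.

Answer: NULL

Derivation:
Op 1: a = malloc(10) -> a = 0; heap: [0-9 ALLOC][10-53 FREE]
Op 2: free(a) -> (freed a); heap: [0-53 FREE]
Op 3: b = malloc(1) -> b = 0; heap: [0-0 ALLOC][1-53 FREE]
Op 4: c = malloc(8) -> c = 1; heap: [0-0 ALLOC][1-8 ALLOC][9-53 FREE]
Op 5: d = malloc(14) -> d = 9; heap: [0-0 ALLOC][1-8 ALLOC][9-22 ALLOC][23-53 FREE]
Op 6: free(d) -> (freed d); heap: [0-0 ALLOC][1-8 ALLOC][9-53 FREE]
Op 7: e = malloc(12) -> e = 9; heap: [0-0 ALLOC][1-8 ALLOC][9-20 ALLOC][21-53 FREE]
malloc(49): first-fit scan over [0-0 ALLOC][1-8 ALLOC][9-20 ALLOC][21-53 FREE] -> NULL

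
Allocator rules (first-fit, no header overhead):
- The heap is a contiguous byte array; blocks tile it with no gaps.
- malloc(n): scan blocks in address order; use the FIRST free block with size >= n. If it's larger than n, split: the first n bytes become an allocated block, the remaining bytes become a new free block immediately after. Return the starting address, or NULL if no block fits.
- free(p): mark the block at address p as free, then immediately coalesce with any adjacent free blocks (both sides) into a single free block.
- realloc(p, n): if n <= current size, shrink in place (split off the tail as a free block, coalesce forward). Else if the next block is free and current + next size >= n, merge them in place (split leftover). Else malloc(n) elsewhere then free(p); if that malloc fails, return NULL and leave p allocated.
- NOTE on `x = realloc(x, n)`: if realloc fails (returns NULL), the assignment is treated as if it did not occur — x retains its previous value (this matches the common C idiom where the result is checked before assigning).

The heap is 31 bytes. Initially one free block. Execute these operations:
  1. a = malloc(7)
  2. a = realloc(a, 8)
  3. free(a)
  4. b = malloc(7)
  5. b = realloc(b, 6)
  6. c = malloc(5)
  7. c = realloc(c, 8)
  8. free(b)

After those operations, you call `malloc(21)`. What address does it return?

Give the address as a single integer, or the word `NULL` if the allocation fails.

Op 1: a = malloc(7) -> a = 0; heap: [0-6 ALLOC][7-30 FREE]
Op 2: a = realloc(a, 8) -> a = 0; heap: [0-7 ALLOC][8-30 FREE]
Op 3: free(a) -> (freed a); heap: [0-30 FREE]
Op 4: b = malloc(7) -> b = 0; heap: [0-6 ALLOC][7-30 FREE]
Op 5: b = realloc(b, 6) -> b = 0; heap: [0-5 ALLOC][6-30 FREE]
Op 6: c = malloc(5) -> c = 6; heap: [0-5 ALLOC][6-10 ALLOC][11-30 FREE]
Op 7: c = realloc(c, 8) -> c = 6; heap: [0-5 ALLOC][6-13 ALLOC][14-30 FREE]
Op 8: free(b) -> (freed b); heap: [0-5 FREE][6-13 ALLOC][14-30 FREE]
malloc(21): first-fit scan over [0-5 FREE][6-13 ALLOC][14-30 FREE] -> NULL

Answer: NULL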